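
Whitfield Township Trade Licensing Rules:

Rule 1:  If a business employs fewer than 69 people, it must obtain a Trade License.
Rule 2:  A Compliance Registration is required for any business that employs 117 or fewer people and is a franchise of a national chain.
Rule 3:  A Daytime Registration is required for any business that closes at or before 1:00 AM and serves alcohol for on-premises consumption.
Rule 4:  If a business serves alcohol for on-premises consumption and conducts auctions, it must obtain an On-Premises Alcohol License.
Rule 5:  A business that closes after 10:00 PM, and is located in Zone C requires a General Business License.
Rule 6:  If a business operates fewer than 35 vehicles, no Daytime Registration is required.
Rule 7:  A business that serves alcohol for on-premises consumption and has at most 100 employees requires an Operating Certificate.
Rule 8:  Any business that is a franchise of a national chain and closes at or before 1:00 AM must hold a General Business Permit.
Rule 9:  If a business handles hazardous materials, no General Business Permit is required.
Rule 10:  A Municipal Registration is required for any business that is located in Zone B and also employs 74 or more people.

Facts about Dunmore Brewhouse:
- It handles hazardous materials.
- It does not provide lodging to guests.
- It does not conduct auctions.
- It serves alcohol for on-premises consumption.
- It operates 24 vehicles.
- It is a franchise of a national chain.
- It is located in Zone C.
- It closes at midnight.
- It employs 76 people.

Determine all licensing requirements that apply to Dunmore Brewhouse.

Rule 1: employees 76 ≥ 69 → Trade License not required.
Rule 2: employees 76 ≤ 117; is a franchise of a national chain → Compliance Registration required.
Rule 3: closes midnight, at/before 1:00 AM; serves alcohol for on-premises consumption → Daytime Registration required.
Rule 4: serves alcohol for on-premises consumption; does not conduct auctions → On-Premises Alcohol License not required.
Rule 5: closes midnight, after 10:00 PM; is located in Zone C → General Business License required.
Rule 6: vehicles 24 < 35 → exempt from Daytime Registration.
Rule 7: serves alcohol for on-premises consumption; employees 76 ≤ 100 → Operating Certificate required.
Rule 8: is a franchise of a national chain; closes midnight, at/before 1:00 AM → General Business Permit required.
Rule 9: handles hazardous materials → exempt from General Business Permit.
Rule 10: is located in Zone C (not: is located in Zone B); employees 76 ≥ 74 → Municipal Registration not required.

Compliance Registration, General Business License, Operating Certificate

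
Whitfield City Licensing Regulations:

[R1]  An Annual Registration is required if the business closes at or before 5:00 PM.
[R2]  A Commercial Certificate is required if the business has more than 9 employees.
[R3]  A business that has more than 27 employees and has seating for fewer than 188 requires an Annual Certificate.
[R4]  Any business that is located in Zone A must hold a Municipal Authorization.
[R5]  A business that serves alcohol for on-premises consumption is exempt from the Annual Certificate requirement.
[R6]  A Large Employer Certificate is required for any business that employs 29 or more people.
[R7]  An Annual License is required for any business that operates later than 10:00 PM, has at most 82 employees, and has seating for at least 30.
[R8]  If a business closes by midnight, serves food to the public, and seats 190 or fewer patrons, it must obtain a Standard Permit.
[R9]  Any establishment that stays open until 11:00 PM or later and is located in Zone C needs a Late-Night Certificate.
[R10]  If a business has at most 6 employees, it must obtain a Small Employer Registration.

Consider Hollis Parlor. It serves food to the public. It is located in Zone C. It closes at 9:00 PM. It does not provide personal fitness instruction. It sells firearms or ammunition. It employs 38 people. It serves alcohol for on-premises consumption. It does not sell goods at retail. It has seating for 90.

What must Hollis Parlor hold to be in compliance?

Commercial Certificate, Large Employer Certificate, Standard Permit

[R1] closes 9:00 PM, after 5:00 PM → Annual Registration not required.
[R2] employees 38 > 9 → Commercial Certificate required.
[R3] employees 38 > 27; seating 90 < 188 → Annual Certificate required.
[R4] is located in Zone C (not: is located in Zone A) → Municipal Authorization not required.
[R5] serves alcohol for on-premises consumption → exempt from Annual Certificate.
[R6] employees 38 ≥ 29 → Large Employer Certificate required.
[R7] closes 9:00 PM, at/before 10:00 PM; employees 38 ≤ 82; seating 90 ≥ 30 → Annual License not required.
[R8] closes 9:00 PM, at/before midnight; serves food to the public; seating 90 ≤ 190 → Standard Permit required.
[R9] closes 9:00 PM, at/before 11:00 PM; is located in Zone C → Late-Night Certificate not required.
[R10] employees 38 > 6 → Small Employer Registration not required.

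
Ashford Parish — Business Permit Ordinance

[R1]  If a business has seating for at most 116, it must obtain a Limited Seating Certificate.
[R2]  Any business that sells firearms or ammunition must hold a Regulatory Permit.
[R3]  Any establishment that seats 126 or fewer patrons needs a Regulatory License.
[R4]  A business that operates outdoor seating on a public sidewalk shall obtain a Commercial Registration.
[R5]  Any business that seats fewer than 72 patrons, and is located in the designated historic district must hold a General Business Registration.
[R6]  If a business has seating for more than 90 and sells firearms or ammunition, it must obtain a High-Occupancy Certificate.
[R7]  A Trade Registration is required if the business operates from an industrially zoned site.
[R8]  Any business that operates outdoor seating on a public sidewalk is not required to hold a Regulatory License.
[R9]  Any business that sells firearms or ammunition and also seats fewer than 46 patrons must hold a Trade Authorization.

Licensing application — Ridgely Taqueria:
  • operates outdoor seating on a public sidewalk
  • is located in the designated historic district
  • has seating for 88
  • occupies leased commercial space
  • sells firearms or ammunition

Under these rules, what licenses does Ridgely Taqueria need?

Commercial Registration, Limited Seating Certificate, Regulatory Permit

[R1] seating 88 ≤ 116 → Limited Seating Certificate required.
[R2] sells firearms or ammunition → Regulatory Permit required.
[R3] seating 88 ≤ 126 → Regulatory License required.
[R4] operates outdoor seating on a public sidewalk → Commercial Registration required.
[R5] seating 88 ≥ 72; is located in the designated historic district → General Business Registration not required.
[R6] seating 88 ≤ 90; sells firearms or ammunition → High-Occupancy Certificate not required.
[R7] occupies leased commercial space (not: operates from an industrially zoned site) → Trade Registration not required.
[R8] operates outdoor seating on a public sidewalk → exempt from Regulatory License.
[R9] sells firearms or ammunition; seating 88 ≥ 46 → Trade Authorization not required.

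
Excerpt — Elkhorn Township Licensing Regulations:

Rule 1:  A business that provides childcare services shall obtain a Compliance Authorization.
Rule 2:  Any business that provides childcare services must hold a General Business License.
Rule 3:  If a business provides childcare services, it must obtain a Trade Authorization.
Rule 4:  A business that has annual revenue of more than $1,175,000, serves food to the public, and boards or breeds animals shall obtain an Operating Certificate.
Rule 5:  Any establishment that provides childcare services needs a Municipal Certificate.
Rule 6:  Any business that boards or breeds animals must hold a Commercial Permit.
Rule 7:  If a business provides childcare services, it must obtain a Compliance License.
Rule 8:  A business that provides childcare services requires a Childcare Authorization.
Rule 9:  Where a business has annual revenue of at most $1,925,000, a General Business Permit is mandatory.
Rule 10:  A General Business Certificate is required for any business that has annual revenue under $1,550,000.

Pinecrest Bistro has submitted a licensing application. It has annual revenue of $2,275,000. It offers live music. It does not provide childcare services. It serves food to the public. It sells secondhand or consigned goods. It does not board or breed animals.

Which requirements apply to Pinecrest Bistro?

None

Rule 1: does not provide childcare services → Compliance Authorization not required.
Rule 2: does not provide childcare services → General Business License not required.
Rule 3: does not provide childcare services → Trade Authorization not required.
Rule 4: revenue $2,275,000 > $1,175,000; serves food to the public; does not board or breed animals → Operating Certificate not required.
Rule 5: does not provide childcare services → Municipal Certificate not required.
Rule 6: does not board or breed animals → Commercial Permit not required.
Rule 7: does not provide childcare services → Compliance License not required.
Rule 8: does not provide childcare services → Childcare Authorization not required.
Rule 9: revenue $2,275,000 > $1,925,000 → General Business Permit not required.
Rule 10: revenue $2,275,000 ≥ $1,550,000 → General Business Certificate not required.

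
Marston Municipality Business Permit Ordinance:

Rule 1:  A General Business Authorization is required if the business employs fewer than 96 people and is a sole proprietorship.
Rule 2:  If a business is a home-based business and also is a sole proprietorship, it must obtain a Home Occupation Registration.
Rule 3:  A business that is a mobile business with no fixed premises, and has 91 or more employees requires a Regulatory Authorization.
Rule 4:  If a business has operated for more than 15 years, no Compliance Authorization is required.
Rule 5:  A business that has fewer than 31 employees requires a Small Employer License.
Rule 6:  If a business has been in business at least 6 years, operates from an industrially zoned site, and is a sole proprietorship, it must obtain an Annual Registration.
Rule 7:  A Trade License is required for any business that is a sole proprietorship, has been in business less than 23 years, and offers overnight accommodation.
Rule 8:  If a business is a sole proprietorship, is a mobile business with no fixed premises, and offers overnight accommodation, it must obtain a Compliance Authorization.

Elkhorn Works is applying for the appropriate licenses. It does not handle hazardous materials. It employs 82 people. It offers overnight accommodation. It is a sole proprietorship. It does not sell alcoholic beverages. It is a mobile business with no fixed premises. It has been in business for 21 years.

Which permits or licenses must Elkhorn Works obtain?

General Business Authorization, Trade License

Rule 1: employees 82 < 96; is a sole proprietorship → General Business Authorization required.
Rule 2: is a mobile business with no fixed premises (not: is a home-based business); is a sole proprietorship → Home Occupation Registration not required.
Rule 3: is a mobile business with no fixed premises; employees 82 < 91 → Regulatory Authorization not required.
Rule 4: years in business 21 > 15 → exempt from Compliance Authorization.
Rule 5: employees 82 ≥ 31 → Small Employer License not required.
Rule 6: years in business 21 ≥ 6; is a mobile business with no fixed premises (not: operates from an industrially zoned site); is a sole proprietorship → Annual Registration not required.
Rule 7: is a sole proprietorship; years in business 21 < 23; offers overnight accommodation → Trade License required.
Rule 8: is a sole proprietorship; is a mobile business with no fixed premises; offers overnight accommodation → Compliance Authorization required.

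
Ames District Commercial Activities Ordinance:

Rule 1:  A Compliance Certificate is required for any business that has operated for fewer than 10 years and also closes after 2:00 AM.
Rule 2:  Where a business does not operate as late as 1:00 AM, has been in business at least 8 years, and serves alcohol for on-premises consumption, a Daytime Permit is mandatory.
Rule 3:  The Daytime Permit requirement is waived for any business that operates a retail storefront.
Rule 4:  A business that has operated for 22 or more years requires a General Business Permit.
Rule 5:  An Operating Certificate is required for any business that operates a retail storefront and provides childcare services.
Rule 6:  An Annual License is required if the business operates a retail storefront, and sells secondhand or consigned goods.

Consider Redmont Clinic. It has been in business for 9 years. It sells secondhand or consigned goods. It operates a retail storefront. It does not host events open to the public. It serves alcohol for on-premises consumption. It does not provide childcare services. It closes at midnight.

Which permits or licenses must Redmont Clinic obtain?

Rule 1: years in business 9 < 10; closes midnight, at/before 2:00 AM → Compliance Certificate not required.
Rule 2: closes midnight, at/before 1:00 AM; years in business 9 ≥ 8; serves alcohol for on-premises consumption → Daytime Permit required.
Rule 3: operates a retail storefront → exempt from Daytime Permit.
Rule 4: years in business 9 < 22 → General Business Permit not required.
Rule 5: operates a retail storefront; does not provide childcare services → Operating Certificate not required.
Rule 6: operates a retail storefront; sells secondhand or consigned goods → Annual License required.

Annual License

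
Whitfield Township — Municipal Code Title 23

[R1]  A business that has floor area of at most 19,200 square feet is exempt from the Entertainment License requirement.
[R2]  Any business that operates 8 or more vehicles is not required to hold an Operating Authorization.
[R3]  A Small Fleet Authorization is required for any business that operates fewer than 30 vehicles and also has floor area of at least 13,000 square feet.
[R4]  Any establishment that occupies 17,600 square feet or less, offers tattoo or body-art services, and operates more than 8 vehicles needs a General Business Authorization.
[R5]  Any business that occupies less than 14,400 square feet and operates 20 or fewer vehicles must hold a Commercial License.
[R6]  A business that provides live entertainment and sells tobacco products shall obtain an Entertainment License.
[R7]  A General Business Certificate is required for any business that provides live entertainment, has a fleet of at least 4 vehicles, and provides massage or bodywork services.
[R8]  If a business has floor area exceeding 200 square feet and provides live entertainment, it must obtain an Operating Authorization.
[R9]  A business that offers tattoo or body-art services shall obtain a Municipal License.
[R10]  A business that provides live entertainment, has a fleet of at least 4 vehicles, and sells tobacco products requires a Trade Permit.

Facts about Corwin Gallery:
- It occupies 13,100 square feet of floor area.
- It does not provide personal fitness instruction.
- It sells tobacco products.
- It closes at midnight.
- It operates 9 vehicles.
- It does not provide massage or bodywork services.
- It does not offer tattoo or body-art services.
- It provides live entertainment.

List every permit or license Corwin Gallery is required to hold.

[R1] floor area 13,100 square feet ≤ 19,200 square feet → exempt from Entertainment License.
[R2] vehicles 9 ≥ 8 → exempt from Operating Authorization.
[R3] vehicles 9 < 30; floor area 13,100 square feet ≥ 13,000 square feet → Small Fleet Authorization required.
[R4] floor area 13,100 square feet ≤ 17,600 square feet; does not offer tattoo or body-art services; vehicles 9 > 8 → General Business Authorization not required.
[R5] floor area 13,100 square feet < 14,400 square feet; vehicles 9 ≤ 20 → Commercial License required.
[R6] provides live entertainment; sells tobacco products → Entertainment License required.
[R7] provides live entertainment; vehicles 9 ≥ 4; does not provide massage or bodywork services → General Business Certificate not required.
[R8] floor area 13,100 square feet > 200 square feet; provides live entertainment → Operating Authorization required.
[R9] does not offer tattoo or body-art services → Municipal License not required.
[R10] provides live entertainment; vehicles 9 ≥ 4; sells tobacco products → Trade Permit required.

Commercial License, Small Fleet Authorization, Trade Permit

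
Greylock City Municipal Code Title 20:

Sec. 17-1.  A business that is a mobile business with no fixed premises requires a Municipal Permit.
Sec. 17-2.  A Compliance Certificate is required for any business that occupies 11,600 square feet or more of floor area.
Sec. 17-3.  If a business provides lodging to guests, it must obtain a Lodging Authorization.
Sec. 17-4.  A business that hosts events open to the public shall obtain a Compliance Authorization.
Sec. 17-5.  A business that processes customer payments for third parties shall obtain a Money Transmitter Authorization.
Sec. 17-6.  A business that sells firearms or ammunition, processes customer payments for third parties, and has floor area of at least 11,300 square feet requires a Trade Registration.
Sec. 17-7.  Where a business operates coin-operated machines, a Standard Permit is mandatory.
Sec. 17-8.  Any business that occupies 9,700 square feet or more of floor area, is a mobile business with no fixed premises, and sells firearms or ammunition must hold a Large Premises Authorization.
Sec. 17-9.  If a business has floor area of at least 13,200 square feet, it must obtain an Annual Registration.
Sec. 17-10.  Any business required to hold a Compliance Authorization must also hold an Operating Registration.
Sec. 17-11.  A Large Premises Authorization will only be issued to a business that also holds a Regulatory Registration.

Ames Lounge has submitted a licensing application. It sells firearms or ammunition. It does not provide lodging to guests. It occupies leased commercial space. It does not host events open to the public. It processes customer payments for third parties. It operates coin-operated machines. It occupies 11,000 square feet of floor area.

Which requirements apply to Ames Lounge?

Sec. 17-1. occupies leased commercial space (not: is a mobile business with no fixed premises) → Municipal Permit not required.
Sec. 17-2. floor area 11,000 square feet < 11,600 square feet → Compliance Certificate not required.
Sec. 17-3. does not provide lodging to guests → Lodging Authorization not required.
Sec. 17-4. does not host events open to the public → Compliance Authorization not required.
Sec. 17-5. processes customer payments for third parties → Money Transmitter Authorization required.
Sec. 17-6. sells firearms or ammunition; processes customer payments for third parties; floor area 11,000 square feet < 11,300 square feet → Trade Registration not required.
Sec. 17-7. operates coin-operated machines → Standard Permit required.
Sec. 17-8. floor area 11,000 square feet ≥ 9,700 square feet; occupies leased commercial space (not: is a mobile business with no fixed premises); sells firearms or ammunition → Large Premises Authorization not required.
Sec. 17-9. floor area 11,000 square feet < 13,200 square feet → Annual Registration not required.
Sec. 17-10. Compliance Authorization is not required → no effect.
Sec. 17-11. Large Premises Authorization is not required → no effect.

Money Transmitter Authorization, Standard Permit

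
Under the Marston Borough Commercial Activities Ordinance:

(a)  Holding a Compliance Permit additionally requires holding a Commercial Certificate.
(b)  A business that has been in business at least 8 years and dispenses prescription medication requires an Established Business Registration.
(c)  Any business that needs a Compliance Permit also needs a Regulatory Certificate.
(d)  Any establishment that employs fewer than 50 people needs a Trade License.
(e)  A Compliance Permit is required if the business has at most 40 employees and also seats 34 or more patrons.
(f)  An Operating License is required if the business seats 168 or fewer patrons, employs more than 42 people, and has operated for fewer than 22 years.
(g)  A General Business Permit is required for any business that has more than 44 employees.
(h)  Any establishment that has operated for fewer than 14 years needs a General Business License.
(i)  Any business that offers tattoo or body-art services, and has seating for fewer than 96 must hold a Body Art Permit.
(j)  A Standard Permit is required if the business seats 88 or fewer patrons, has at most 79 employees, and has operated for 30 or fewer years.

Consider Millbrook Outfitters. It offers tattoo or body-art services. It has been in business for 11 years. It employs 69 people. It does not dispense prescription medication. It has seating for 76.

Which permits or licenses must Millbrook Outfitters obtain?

(a) Compliance Permit is not required → no effect.
(b) years in business 11 ≥ 8; does not dispense prescription medication → Established Business Registration not required.
(c) Compliance Permit is not required → no effect.
(d) employees 69 ≥ 50 → Trade License not required.
(e) employees 69 > 40; seating 76 ≥ 34 → Compliance Permit not required.
(f) seating 76 ≤ 168; employees 69 > 42; years in business 11 < 22 → Operating License required.
(g) employees 69 > 44 → General Business Permit required.
(h) years in business 11 < 14 → General Business License required.
(i) offers tattoo or body-art services; seating 76 < 96 → Body Art Permit required.
(j) seating 76 ≤ 88; employees 69 ≤ 79; years in business 11 ≤ 30 → Standard Permit required.

Body Art Permit, General Business License, General Business Permit, Operating License, Standard Permit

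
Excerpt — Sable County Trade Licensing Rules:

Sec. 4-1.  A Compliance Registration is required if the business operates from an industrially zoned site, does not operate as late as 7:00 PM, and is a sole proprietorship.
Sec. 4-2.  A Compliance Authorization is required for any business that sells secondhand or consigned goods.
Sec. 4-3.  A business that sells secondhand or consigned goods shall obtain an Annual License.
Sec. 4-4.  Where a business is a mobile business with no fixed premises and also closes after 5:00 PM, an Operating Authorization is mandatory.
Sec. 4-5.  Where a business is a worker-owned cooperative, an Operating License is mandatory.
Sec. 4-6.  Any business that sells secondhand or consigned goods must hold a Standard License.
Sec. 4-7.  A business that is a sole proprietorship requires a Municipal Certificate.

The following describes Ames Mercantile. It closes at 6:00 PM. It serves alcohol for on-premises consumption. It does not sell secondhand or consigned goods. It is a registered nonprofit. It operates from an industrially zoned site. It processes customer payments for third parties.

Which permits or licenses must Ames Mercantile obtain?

Sec. 4-1. operates from an industrially zoned site; closes 6:00 PM, at/before 7:00 PM; is a registered nonprofit (not: is a sole proprietorship) → Compliance Registration not required.
Sec. 4-2. does not sell secondhand or consigned goods → Compliance Authorization not required.
Sec. 4-3. does not sell secondhand or consigned goods → Annual License not required.
Sec. 4-4. operates from an industrially zoned site (not: is a mobile business with no fixed premises); closes 6:00 PM, after 5:00 PM → Operating Authorization not required.
Sec. 4-5. is a registered nonprofit (not: is a worker-owned cooperative) → Operating License not required.
Sec. 4-6. does not sell secondhand or consigned goods → Standard License not required.
Sec. 4-7. is a registered nonprofit (not: is a sole proprietorship) → Municipal Certificate not required.

None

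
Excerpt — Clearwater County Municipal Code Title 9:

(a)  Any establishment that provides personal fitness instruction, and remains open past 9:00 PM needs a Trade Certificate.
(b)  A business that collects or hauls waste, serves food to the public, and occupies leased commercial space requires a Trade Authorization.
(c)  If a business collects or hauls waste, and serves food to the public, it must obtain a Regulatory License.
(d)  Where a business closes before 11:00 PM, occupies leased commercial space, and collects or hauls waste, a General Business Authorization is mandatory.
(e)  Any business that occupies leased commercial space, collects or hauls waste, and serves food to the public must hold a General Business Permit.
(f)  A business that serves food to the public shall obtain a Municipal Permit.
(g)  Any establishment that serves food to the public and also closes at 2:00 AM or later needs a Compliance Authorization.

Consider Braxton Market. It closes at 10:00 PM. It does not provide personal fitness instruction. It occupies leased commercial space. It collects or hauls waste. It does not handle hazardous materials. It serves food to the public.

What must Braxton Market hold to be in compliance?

General Business Authorization, General Business Permit, Municipal Permit, Regulatory License, Trade Authorization

(a) does not provide personal fitness instruction; closes 10:00 PM, after 9:00 PM → Trade Certificate not required.
(b) collects or hauls waste; serves food to the public; occupies leased commercial space → Trade Authorization required.
(c) collects or hauls waste; serves food to the public → Regulatory License required.
(d) closes 10:00 PM, at/before 11:00 PM; occupies leased commercial space; collects or hauls waste → General Business Authorization required.
(e) occupies leased commercial space; collects or hauls waste; serves food to the public → General Business Permit required.
(f) serves food to the public → Municipal Permit required.
(g) serves food to the public; closes 10:00 PM, at/before 2:00 AM → Compliance Authorization not required.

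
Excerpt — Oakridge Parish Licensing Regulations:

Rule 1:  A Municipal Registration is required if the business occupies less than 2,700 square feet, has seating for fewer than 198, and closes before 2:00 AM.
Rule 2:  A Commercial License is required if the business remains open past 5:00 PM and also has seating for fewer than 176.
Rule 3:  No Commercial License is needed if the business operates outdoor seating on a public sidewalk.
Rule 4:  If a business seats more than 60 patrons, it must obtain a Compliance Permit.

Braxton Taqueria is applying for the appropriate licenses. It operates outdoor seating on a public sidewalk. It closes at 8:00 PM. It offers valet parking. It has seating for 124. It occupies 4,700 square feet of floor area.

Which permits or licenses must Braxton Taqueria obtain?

Compliance Permit

Rule 1: floor area 4,700 square feet ≥ 2,700 square feet; seating 124 < 198; closes 8:00 PM, at/before 2:00 AM → Municipal Registration not required.
Rule 2: closes 8:00 PM, after 5:00 PM; seating 124 < 176 → Commercial License required.
Rule 3: operates outdoor seating on a public sidewalk → exempt from Commercial License.
Rule 4: seating 124 > 60 → Compliance Permit required.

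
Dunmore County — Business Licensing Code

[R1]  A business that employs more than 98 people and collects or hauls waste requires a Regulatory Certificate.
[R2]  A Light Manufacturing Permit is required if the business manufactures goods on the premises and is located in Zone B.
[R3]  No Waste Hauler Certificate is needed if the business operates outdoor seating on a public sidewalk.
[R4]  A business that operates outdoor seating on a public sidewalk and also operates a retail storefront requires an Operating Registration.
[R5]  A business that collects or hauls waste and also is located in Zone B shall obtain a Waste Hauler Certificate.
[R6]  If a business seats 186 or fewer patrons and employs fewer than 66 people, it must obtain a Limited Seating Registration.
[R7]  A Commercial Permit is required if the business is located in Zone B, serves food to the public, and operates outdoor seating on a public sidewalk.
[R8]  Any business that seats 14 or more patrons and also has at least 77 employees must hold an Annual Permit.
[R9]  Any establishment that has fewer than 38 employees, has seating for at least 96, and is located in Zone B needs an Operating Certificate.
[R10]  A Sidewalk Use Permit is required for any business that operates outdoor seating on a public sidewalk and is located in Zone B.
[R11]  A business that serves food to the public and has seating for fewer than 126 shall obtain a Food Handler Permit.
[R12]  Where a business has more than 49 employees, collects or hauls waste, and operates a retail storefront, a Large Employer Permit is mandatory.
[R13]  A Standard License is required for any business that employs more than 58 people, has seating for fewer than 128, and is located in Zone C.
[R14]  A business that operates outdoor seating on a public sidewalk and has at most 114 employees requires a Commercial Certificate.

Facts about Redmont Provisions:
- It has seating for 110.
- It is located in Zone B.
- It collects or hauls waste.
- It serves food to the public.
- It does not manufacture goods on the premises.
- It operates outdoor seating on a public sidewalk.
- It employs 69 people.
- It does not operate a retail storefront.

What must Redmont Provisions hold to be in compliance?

[R1] employees 69 ≤ 98; collects or hauls waste → Regulatory Certificate not required.
[R2] does not manufacture goods on the premises; is located in Zone B → Light Manufacturing Permit not required.
[R3] operates outdoor seating on a public sidewalk → exempt from Waste Hauler Certificate.
[R4] operates outdoor seating on a public sidewalk; does not operate a retail storefront → Operating Registration not required.
[R5] collects or hauls waste; is located in Zone B → Waste Hauler Certificate required.
[R6] seating 110 ≤ 186; employees 69 ≥ 66 → Limited Seating Registration not required.
[R7] is located in Zone B; serves food to the public; operates outdoor seating on a public sidewalk → Commercial Permit required.
[R8] seating 110 ≥ 14; employees 69 < 77 → Annual Permit not required.
[R9] employees 69 ≥ 38; seating 110 ≥ 96; is located in Zone B → Operating Certificate not required.
[R10] operates outdoor seating on a public sidewalk; is located in Zone B → Sidewalk Use Permit required.
[R11] serves food to the public; seating 110 < 126 → Food Handler Permit required.
[R12] employees 69 > 49; collects or hauls waste; does not operate a retail storefront → Large Employer Permit not required.
[R13] employees 69 > 58; seating 110 < 128; is located in Zone B (not: is located in Zone C) → Standard License not required.
[R14] operates outdoor seating on a public sidewalk; employees 69 ≤ 114 → Commercial Certificate required.

Commercial Certificate, Commercial Permit, Food Handler Permit, Sidewalk Use Permit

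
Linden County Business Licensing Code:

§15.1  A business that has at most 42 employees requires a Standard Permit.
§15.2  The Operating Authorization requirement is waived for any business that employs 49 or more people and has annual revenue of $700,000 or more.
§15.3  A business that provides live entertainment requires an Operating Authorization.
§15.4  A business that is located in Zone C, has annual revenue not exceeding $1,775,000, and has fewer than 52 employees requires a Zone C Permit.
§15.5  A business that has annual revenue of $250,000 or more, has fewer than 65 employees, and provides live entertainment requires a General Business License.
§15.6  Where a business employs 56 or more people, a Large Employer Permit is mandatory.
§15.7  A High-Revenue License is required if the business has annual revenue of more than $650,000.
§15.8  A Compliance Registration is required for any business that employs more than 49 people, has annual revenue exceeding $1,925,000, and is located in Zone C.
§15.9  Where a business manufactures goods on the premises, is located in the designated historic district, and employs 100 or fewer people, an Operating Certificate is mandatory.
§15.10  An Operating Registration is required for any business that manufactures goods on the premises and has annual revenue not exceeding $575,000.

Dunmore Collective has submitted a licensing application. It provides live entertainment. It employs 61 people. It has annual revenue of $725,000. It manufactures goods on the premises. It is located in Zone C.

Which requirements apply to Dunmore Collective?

General Business License, High-Revenue License, Large Employer Permit

§15.1 employees 61 > 42 → Standard Permit not required.
§15.2 employees 61 ≥ 49; revenue $725,000 ≥ $700,000 → exempt from Operating Authorization.
§15.3 provides live entertainment → Operating Authorization required.
§15.4 is located in Zone C; revenue $725,000 ≤ $1,775,000; employees 61 ≥ 52 → Zone C Permit not required.
§15.5 revenue $725,000 ≥ $250,000; employees 61 < 65; provides live entertainment → General Business License required.
§15.6 employees 61 ≥ 56 → Large Employer Permit required.
§15.7 revenue $725,000 > $650,000 → High-Revenue License required.
§15.8 employees 61 > 49; revenue $725,000 ≤ $1,925,000; is located in Zone C → Compliance Registration not required.
§15.9 manufactures goods on the premises; is located in Zone C (not: is located in the designated historic district); employees 61 ≤ 100 → Operating Certificate not required.
§15.10 manufactures goods on the premises; revenue $725,000 > $575,000 → Operating Registration not required.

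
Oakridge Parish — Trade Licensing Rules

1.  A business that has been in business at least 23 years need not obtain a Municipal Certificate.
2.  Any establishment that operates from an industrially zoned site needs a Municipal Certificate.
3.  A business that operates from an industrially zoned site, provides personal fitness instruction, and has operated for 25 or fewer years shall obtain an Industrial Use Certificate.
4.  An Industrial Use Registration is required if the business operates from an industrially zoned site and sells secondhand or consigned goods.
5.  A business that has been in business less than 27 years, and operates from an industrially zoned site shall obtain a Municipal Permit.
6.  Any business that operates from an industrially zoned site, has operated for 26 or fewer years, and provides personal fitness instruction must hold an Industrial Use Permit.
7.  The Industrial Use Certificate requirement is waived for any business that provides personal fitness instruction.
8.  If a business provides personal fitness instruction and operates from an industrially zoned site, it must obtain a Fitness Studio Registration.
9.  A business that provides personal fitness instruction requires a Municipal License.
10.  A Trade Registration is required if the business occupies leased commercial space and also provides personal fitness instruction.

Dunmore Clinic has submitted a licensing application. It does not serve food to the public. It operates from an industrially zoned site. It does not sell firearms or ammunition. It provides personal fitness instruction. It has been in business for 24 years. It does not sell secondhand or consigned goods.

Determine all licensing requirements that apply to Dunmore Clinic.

1. years in business 24 ≥ 23 → exempt from Municipal Certificate.
2. operates from an industrially zoned site → Municipal Certificate required.
3. operates from an industrially zoned site; provides personal fitness instruction; years in business 24 ≤ 25 → Industrial Use Certificate required.
4. operates from an industrially zoned site; does not sell secondhand or consigned goods → Industrial Use Registration not required.
5. years in business 24 < 27; operates from an industrially zoned site → Municipal Permit required.
6. operates from an industrially zoned site; years in business 24 ≤ 26; provides personal fitness instruction → Industrial Use Permit required.
7. provides personal fitness instruction → exempt from Industrial Use Certificate.
8. provides personal fitness instruction; operates from an industrially zoned site → Fitness Studio Registration required.
9. provides personal fitness instruction → Municipal License required.
10. operates from an industrially zoned site (not: occupies leased commercial space); provides personal fitness instruction → Trade Registration not required.

Fitness Studio Registration, Industrial Use Permit, Municipal License, Municipal Permit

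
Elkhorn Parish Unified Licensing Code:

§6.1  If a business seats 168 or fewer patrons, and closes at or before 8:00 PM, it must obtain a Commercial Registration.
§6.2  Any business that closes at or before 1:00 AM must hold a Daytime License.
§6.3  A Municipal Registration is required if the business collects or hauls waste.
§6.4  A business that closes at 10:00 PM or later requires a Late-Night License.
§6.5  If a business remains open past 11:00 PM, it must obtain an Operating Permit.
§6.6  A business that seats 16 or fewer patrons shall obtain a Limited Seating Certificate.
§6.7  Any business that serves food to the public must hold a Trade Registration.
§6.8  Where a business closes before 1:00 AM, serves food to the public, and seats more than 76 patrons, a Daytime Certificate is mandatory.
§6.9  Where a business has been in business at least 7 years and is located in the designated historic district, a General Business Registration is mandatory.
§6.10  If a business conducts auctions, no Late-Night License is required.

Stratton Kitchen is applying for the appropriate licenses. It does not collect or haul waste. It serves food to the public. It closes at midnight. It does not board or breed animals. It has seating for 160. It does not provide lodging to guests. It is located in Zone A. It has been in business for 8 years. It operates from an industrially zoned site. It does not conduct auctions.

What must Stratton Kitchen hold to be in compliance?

§6.1 seating 160 ≤ 168; closes midnight, after 8:00 PM → Commercial Registration not required.
§6.2 closes midnight, at/before 1:00 AM → Daytime License required.
§6.3 does not collect or haul waste → Municipal Registration not required.
§6.4 closes midnight, after 10:00 PM → Late-Night License required.
§6.5 closes midnight, after 11:00 PM → Operating Permit required.
§6.6 seating 160 > 16 → Limited Seating Certificate not required.
§6.7 serves food to the public → Trade Registration required.
§6.8 closes midnight, at/before 1:00 AM; serves food to the public; seating 160 > 76 → Daytime Certificate required.
§6.9 years in business 8 ≥ 7; is located in Zone A (not: is located in the designated historic district) → General Business Registration not required.
§6.10 does not conduct auctions → Late-Night License exemption does not apply.

Daytime Certificate, Daytime License, Late-Night License, Operating Permit, Trade Registration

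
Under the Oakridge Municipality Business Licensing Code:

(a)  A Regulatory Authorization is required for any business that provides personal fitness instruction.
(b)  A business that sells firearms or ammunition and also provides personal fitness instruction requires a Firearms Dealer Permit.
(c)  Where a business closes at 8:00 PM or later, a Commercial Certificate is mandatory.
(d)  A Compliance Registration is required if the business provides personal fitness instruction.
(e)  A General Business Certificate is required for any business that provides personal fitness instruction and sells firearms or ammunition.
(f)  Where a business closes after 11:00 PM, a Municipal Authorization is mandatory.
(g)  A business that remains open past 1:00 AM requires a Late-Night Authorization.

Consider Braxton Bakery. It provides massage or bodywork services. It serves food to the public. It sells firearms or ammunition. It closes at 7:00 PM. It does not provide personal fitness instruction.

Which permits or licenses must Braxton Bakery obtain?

None

(a) does not provide personal fitness instruction → Regulatory Authorization not required.
(b) sells firearms or ammunition; does not provide personal fitness instruction → Firearms Dealer Permit not required.
(c) closes 7:00 PM, at/before 8:00 PM → Commercial Certificate not required.
(d) does not provide personal fitness instruction → Compliance Registration not required.
(e) does not provide personal fitness instruction; sells firearms or ammunition → General Business Certificate not required.
(f) closes 7:00 PM, at/before 11:00 PM → Municipal Authorization not required.
(g) closes 7:00 PM, at/before 1:00 AM → Late-Night Authorization not required.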